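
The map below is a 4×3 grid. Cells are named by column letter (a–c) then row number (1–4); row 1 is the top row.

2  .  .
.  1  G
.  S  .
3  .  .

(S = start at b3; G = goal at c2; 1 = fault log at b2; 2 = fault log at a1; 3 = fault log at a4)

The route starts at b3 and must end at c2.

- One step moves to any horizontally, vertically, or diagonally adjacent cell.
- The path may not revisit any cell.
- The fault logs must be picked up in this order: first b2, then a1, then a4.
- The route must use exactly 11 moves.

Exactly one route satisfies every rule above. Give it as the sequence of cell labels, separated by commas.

b3, b2, c1, b1, a1, a2, a3, a4, b4, c4, c3, c2

The waypoints must appear in the order b2, a1, a4, with no cell reused.
Route from b3: up 1 to b2, up-right 1 to c1, left 2 to a1, down 3 to a4, right 2 to c4, up 2 to c2 — 11 moves in all.
Check: order respected (1 at step 1, 2 at step 4, 3 at step 7); 11 moves as required.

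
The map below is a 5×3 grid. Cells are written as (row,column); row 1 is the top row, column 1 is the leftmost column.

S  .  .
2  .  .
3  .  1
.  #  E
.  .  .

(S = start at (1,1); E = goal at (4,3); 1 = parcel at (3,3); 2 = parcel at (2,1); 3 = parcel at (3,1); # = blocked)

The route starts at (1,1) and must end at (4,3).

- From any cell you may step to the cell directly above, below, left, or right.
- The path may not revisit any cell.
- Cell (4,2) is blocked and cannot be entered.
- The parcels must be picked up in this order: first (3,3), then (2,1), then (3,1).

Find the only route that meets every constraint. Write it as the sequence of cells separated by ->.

(1,1) -> (1,2) -> (1,3) -> (2,3) -> (3,3) -> (3,2) -> (2,2) -> (2,1) -> (3,1) -> (4,1) -> (5,1) -> (5,2) -> (5,3) -> (4,3)

The waypoints must appear in the order (3,3), (2,1), (3,1), with no cell reused.
Route from (1,1): right 2 to (1,3), down 2 to (3,3), left 1 to (3,2), up 1 to (2,2), left 1 to (2,1), down 3 to (5,1), right 2 to (5,3), up 1 to (4,3) — 13 moves in all.
Check: order respected (1 at step 4, 2 at step 7, 3 at step 8).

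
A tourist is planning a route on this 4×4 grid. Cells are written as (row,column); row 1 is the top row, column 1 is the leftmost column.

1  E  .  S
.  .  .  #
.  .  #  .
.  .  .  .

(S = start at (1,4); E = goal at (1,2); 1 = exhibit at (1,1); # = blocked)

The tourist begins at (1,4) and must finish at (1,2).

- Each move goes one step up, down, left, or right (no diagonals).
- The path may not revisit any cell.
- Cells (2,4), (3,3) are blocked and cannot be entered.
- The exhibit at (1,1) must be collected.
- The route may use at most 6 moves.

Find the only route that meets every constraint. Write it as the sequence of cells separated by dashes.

(1,4) - (1,3) - (2,3) - (2,2) - (2,1) - (1,1) - (1,2)

The budget equals the shortest possible length, so every move has to be on a shortest route through the required cells.
Route from (1,4): left to (1,3), down to (2,3), 2× left (reaching (2,1)), up to (1,1), right to (1,2) — 6 moves in all.
Check: all required cells visited; 6 ≤ 6 moves.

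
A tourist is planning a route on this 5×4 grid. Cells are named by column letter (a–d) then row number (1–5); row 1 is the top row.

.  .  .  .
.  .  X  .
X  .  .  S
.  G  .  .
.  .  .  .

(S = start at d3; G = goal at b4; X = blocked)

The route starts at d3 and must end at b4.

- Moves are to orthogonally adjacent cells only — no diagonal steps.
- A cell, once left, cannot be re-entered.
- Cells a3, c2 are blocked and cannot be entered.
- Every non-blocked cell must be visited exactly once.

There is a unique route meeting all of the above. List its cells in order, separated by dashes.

d3 - d2 - d1 - c1 - b1 - a1 - a2 - b2 - b3 - c3 - c4 - d4 - d5 - c5 - b5 - a5 - a4 - b4

Need to visit all 18 open cells exactly once, starting at d3 and ending at b4.
Route from d3: up 2 to d1, left 3 to a1, down 1 to a2, right 1 to b2, down 1 to b3, right 1 to c3, down 1 to c4, right 1 to d4, down 1 to d5, left 3 to a5, up 1 to a4, right 1 to b4 — 17 moves in all.
Check: all 18 open cells covered.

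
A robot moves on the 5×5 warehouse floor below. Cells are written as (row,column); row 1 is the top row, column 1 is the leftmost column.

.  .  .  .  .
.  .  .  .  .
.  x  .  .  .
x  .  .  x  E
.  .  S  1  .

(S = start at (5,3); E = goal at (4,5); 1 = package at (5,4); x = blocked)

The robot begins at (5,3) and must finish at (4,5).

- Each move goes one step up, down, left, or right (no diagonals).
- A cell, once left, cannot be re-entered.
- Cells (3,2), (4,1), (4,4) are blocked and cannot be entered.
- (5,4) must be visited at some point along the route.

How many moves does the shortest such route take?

3

Any route passes through (5,4) somewhere between (5,3) and (4,5). Summing Manhattan distances along the two legs ((5,3) → (5,4) → (4,5)) gives a lower bound of 1 + 2 = 3 moves.
A route of 3 moves achieves this: (5,3) → (5,4) → (5,5) → (4,5).
Since 3 matches the lower bound, it is optimal.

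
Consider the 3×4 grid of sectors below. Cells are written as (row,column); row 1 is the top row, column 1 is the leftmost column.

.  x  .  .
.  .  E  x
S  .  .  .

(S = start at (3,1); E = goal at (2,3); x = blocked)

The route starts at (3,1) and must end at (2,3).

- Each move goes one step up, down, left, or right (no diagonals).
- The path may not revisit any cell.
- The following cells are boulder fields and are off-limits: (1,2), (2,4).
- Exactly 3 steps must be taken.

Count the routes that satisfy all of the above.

Need simple routes of exactly 3 moves from (3,1) to (2,3) (Manhattan distance 3, so 0 moves are spent on a detour and 0 undoing it).
Enumerating: (3,1) (2,1) (2,2) (2,3) | (3,1) (3,2) (2,2) (2,3) | (3,1) (3,2) (3,3) (2,3).
That gives 3 routes.

3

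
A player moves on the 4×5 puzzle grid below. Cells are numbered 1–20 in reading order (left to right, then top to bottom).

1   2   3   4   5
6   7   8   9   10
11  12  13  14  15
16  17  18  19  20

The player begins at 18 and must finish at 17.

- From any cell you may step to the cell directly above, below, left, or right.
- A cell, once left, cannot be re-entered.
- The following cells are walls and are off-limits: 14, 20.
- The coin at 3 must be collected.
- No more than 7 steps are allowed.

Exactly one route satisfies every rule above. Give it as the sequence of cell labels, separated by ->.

The budget equals the shortest possible length, so every move has to be on a shortest route through the required cells.
Route from 18: up 3 to 3, left 1 to 2, down 3 to 17 — 7 moves in all.
Check: all required cells visited; 7 ≤ 7 moves.

18 -> 13 -> 8 -> 3 -> 2 -> 7 -> 12 -> 17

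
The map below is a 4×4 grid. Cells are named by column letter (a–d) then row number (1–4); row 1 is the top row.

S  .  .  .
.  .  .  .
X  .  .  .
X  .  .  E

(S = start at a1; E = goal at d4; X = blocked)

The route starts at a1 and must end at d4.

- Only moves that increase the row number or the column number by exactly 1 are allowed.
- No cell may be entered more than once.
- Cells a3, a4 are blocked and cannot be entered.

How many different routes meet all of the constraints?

A right/down-only route from a1 to d4 makes exactly 3 down-moves and 3 right-moves in some order.
With no other constraints that would be C(6,3) = 20 routes.
Subtract routes through each blocked cell (inclusion–exclusion for overlaps): − through a3: 4 − through a4: 1 + through a3&a4: 1 → 16.
That gives 16 routes.

16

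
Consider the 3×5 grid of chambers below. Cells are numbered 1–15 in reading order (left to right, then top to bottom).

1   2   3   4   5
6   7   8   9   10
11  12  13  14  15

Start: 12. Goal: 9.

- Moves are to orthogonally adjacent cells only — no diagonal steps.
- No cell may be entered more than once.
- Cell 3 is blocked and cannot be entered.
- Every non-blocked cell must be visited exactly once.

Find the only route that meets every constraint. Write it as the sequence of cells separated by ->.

Need to visit all 14 open cells exactly once, starting at 12 and ending at 9.
Cell 4 has only two open neighbours (9 and 5), so the path must pass straight through it: one of those is the cell it's entered from and the other is where it exits.
Route from 12: left to 11, 2× up (reaching 1), right to 2, down to 7, right to 8, down to 13, 2× right (reaching 15), 2× up (reaching 5), left to 4, down to 9 — 13 moves in all.
Check: all 14 open cells covered.

12 -> 11 -> 6 -> 1 -> 2 -> 7 -> 8 -> 13 -> 14 -> 15 -> 10 -> 5 -> 4 -> 9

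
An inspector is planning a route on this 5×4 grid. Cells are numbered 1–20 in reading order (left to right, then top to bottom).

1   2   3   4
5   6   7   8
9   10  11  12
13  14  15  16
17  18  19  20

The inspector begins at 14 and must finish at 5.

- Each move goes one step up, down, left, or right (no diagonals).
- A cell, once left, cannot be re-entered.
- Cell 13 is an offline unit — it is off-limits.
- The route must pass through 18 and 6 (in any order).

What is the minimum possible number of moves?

7

Any route passes through 18 and 6 in some order between 14 and 5. Summing Manhattan distances along each leg and taking the cheapest ordering (14 → 18 → 6 → 5) gives a lower bound of 1 + 3 + 1 = 5 moves.
The shortest route satisfying every rule uses 7 moves: 14 → 18 → 19 → 15 → 11 → 7 → 6 → 5.
The bound of 5 isn't tight here; checking systematically, no route of length 5 through 6 satisfies every constraint, so 7 is the minimum.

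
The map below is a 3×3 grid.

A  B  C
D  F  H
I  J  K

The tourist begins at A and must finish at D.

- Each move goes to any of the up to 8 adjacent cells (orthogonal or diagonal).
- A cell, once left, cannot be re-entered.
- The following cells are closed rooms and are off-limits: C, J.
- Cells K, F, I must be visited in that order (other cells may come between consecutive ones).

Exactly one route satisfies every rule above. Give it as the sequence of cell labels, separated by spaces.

The waypoints must appear in the order K, F, I, with no cell reused.
Route from A: right to B, down-right to H, down to K, up-left to F, down-left to I, up to D — 6 moves in all.
Check: order respected (K at step 3, F at step 4, I at step 5).

A B H K F I D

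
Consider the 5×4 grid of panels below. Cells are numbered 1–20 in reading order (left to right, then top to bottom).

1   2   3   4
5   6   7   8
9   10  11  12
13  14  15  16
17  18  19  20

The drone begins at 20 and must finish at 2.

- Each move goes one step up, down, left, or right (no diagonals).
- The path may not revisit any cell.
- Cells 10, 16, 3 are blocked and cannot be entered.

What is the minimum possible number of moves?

6

The Manhattan distance from 20 to 2 is |5−1| + |4−2| = 6, so at least 6 moves are needed.
A route of 6 moves achieves this: 20 → 19 → 15 → 11 → 7 → 6 → 2.
Since 6 matches the lower bound, it is optimal.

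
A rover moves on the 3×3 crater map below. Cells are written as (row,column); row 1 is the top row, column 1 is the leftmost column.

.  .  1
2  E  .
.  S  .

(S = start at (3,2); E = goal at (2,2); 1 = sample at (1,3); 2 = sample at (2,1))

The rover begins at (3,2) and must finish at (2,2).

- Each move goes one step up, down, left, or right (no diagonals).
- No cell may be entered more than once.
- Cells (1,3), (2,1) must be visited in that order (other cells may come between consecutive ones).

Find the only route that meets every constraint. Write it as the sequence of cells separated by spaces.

The waypoints must appear in the order (1,3), (2,1), with no cell reused.
Route from (3,2): right 1 to (3,3), up 2 to (1,3), left 2 to (1,1), down 1 to (2,1), right 1 to (2,2) — 7 moves in all.
Check: order respected (1 at step 3, 2 at step 6).

(3,2) (3,3) (2,3) (1,3) (1,2) (1,1) (2,1) (2,2)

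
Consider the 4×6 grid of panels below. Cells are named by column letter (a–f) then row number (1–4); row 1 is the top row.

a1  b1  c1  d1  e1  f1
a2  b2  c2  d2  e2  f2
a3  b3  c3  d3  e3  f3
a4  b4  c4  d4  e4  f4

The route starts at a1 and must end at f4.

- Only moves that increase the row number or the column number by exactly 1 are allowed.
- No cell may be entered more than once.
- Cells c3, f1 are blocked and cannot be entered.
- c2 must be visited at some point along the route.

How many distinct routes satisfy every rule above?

A right/down-only route from a1 to f4 makes exactly 3 down-moves and 5 right-moves in some order.
With no other constraints that would be C(8,3) = 56 routes.
Split at c2 and multiply the segment counts (each segment already excludes blocked cells): a1→c2: 3; c2→f4: 6; product = 18.
That gives 18 routes.

18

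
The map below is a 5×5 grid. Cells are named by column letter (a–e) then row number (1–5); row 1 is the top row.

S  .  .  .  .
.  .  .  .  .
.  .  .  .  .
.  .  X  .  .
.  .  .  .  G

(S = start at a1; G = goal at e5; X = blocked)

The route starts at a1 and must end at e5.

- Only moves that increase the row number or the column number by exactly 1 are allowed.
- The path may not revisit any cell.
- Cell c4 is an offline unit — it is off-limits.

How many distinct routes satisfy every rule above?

40

A right/down-only route from a1 to e5 makes exactly 4 down-moves and 4 right-moves in some order.
With no other constraints that would be C(8,4) = 70 routes.
Subtract routes through each blocked cell (inclusion–exclusion for overlaps): − through c4: 30 → 40.
That gives 40 routes.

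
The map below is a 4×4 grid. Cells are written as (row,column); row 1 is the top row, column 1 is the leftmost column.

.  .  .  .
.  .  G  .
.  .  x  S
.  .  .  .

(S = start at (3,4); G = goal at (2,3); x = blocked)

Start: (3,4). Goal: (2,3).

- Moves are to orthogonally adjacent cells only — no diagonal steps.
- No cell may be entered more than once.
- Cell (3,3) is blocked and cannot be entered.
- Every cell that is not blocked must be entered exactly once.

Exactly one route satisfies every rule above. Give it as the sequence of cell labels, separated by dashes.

Need to visit all 15 open cells exactly once, starting at (3,4) and ending at (2,3).
Cell (1,4) has only two open neighbours ((2,4) and (1,3)), so the path must pass straight through it: one of those is the cell it's entered from and the other is where it exits.
Route from (3,4): down to (4,4), 3× left (reaching (4,1)), up to (3,1), right to (3,2), up to (2,2), left to (2,1), up to (1,1), 3× right (reaching (1,4)), down to (2,4), left to (2,3) — 14 moves in all.
Check: all 15 open cells covered.

(3,4) - (4,4) - (4,3) - (4,2) - (4,1) - (3,1) - (3,2) - (2,2) - (2,1) - (1,1) - (1,2) - (1,3) - (1,4) - (2,4) - (2,3)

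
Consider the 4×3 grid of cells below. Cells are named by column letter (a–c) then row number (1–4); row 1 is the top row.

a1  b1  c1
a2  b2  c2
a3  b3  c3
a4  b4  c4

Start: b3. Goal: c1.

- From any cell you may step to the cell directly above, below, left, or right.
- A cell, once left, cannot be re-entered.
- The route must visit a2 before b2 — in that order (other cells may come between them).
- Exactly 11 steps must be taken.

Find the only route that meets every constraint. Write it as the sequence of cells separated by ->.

b3 -> c3 -> c4 -> b4 -> a4 -> a3 -> a2 -> a1 -> b1 -> b2 -> c2 -> c1

The waypoints must appear in the order a2, b2, with no cell reused.
Route from b3: right to c3, down to c4, 2× left (reaching a4), 3× up (reaching a1), right to b1, down to b2, right to c2, up to c1 — 11 moves in all.
Check: order respected (a2 at step 6, b2 at step 9); 11 moves as required.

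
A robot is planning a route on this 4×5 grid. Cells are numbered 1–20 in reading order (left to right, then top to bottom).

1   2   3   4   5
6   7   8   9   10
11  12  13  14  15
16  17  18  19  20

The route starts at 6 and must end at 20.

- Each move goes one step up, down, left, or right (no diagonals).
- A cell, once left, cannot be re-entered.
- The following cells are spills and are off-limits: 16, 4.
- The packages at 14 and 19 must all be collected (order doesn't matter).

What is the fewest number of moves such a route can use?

6

Any route passes through 14 and 19 in some order between 6 and 20. Summing Manhattan distances along each leg and taking the cheapest ordering (6 → 14 → 19 → 20) gives a lower bound of 4 + 1 + 1 = 6 moves.
A route of 6 moves achieves this: 6 → 11 → 12 → 13 → 14 → 19 → 20.
Since 6 matches the lower bound, it is optimal.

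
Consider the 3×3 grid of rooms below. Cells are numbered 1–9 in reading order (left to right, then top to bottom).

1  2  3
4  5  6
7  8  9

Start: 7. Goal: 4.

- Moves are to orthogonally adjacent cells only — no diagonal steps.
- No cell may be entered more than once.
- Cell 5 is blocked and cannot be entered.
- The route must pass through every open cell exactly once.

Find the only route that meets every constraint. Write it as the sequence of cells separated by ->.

7 -> 8 -> 9 -> 6 -> 3 -> 2 -> 1 -> 4

Need to visit all 8 open cells exactly once, starting at 7 and ending at 4.
Cell 8 has only two open neighbours (7 and 9), so the path must pass straight through it: one of those is the cell it's entered from and the other is where it exits.
Route from 7: 2× right (reaching 9), 2× up (reaching 3), 2× left (reaching 1), down to 4 — 7 moves in all.
Check: all 8 open cells covered.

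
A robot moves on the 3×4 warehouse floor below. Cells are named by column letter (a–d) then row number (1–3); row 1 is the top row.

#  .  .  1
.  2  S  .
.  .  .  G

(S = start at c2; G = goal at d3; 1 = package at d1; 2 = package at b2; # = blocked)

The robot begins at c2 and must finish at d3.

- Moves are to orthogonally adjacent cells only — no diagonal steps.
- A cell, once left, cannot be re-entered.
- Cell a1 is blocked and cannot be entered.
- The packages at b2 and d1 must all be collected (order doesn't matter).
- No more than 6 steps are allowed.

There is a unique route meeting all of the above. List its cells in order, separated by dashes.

The 6-move cap with required stops at b2, d1 leaves no slack for detours.
Route from c2: left to b2, up to b1, 2× right (reaching d1), 2× down (reaching d3) — 6 moves in all.
Check: all required cells visited; 6 ≤ 6 moves.

c2 - b2 - b1 - c1 - d1 - d2 - d3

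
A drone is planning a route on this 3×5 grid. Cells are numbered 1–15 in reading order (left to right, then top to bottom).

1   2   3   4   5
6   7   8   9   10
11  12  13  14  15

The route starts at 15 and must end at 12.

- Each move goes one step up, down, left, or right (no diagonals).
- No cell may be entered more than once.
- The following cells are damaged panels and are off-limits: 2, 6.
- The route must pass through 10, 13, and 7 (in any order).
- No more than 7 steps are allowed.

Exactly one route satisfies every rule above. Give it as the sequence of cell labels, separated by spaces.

The budget equals the shortest possible length, so every move has to be on a shortest route through the required cells.
Route from 15: up to 10, left to 9, down to 14, left to 13, up to 8, left to 7, down to 12 — 7 moves in all.
Check: all required cells visited; 7 ≤ 7 moves.

15 10 9 14 13 8 7 12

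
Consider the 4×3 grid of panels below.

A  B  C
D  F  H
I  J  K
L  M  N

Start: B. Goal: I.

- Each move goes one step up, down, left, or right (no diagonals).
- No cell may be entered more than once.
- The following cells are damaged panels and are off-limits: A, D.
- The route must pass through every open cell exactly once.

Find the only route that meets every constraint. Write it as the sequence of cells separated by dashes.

B - C - H - F - J - K - N - M - L - I

Need to visit all 10 open cells exactly once, starting at B and ending at I.
Route from B: right 1 to C, down 1 to H, left 1 to F, down 1 to J, right 1 to K, down 1 to N, left 2 to L, up 1 to I — 9 moves in all.
Check: all 10 open cells covered.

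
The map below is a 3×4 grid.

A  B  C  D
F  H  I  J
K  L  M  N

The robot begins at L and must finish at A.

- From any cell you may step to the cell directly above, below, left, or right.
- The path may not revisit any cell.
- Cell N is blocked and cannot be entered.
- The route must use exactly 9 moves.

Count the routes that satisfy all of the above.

Need simple routes of exactly 9 moves from L to A (Manhattan distance 3, so 3 moves are spent on a detour and 3 undoing it).
Enumerating: L K F H I J D C B A | L M I J D C B H F A.
That gives 2 routes.

2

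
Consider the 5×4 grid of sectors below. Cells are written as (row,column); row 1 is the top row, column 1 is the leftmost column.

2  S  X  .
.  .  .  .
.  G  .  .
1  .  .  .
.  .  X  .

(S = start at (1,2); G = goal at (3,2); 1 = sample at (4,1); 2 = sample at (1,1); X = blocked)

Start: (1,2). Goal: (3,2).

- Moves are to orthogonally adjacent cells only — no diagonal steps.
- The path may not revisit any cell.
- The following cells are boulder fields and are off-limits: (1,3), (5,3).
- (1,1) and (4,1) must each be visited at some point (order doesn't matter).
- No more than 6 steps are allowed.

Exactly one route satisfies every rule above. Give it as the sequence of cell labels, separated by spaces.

Any route must reach (1,1) and (4,1) and still end at (3,2) within 6 moves, so the order of the required stops is forced.
Route from (1,2): left 1 to (1,1), down 3 to (4,1), right 1 to (4,2), up 1 to (3,2) — 6 moves in all.
Check: all required cells visited; 6 ≤ 6 moves.

(1,2) (1,1) (2,1) (3,1) (4,1) (4,2) (3,2)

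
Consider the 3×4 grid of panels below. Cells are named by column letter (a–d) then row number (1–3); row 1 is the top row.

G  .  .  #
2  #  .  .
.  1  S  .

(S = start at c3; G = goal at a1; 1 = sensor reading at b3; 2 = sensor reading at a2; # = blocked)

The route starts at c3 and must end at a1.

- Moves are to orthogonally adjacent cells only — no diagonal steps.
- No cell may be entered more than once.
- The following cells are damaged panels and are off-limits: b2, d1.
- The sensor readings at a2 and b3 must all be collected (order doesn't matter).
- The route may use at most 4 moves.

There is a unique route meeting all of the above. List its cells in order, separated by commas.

c3, b3, a3, a2, a1

Any route must reach a2 and b3 and still end at a1 within 4 moves, so the order of the required stops is forced.
Route from c3: left 2 to a3, up 2 to a1 — 4 moves in all.
Check: all required cells visited; 4 ≤ 4 moves.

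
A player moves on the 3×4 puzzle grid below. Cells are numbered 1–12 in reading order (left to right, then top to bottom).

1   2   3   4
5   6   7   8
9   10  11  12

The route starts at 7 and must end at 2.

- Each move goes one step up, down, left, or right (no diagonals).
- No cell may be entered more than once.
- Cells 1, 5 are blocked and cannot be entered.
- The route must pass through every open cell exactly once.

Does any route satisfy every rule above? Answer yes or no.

no

Cell 9 has only one open neighbour but is neither the start nor the goal, so a Hamiltonian route would have to both enter and leave it through the same neighbour — impossible without revisiting.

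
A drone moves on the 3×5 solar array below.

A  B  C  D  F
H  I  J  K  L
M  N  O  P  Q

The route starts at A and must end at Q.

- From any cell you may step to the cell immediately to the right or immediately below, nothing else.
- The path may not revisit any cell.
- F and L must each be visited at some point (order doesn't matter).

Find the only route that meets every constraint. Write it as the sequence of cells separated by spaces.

Moves only go right or down, so the column and row indices never decrease.
Route from A: right 4 to F, down 2 to Q — 6 moves in all.
Check: all required cells visited.

A B C D F L Q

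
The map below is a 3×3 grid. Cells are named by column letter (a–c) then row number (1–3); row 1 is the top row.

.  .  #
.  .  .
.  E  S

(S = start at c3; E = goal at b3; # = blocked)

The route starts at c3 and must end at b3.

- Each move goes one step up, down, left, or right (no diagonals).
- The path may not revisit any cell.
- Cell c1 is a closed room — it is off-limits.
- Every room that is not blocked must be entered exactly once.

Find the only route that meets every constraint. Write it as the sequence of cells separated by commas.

c3, c2, b2, b1, a1, a2, a3, b3

Need to visit all 8 open cells exactly once, starting at c3 and ending at b3.
Cell c2 has only two open neighbours (c3 and b2), so the path must pass straight through it: one of those is the cell it's entered from and the other is where it exits.
Route from c3: up 1 to c2, left 1 to b2, up 1 to b1, left 1 to a1, down 2 to a3, right 1 to b3 — 7 moves in all.
Check: all 8 open cells covered.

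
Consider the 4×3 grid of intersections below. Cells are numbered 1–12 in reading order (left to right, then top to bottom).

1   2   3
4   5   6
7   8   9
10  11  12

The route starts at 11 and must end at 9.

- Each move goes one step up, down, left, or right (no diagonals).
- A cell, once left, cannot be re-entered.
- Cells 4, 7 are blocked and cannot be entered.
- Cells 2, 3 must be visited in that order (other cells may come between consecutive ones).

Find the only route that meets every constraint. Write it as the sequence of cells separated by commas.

11, 8, 5, 2, 3, 6, 9

The waypoints must appear in the order 2, 3, with no cell reused.
Route from 11: 3× up (reaching 2), right to 3, 2× down (reaching 9) — 6 moves in all.
Check: order respected (2 at step 3, 3 at step 4).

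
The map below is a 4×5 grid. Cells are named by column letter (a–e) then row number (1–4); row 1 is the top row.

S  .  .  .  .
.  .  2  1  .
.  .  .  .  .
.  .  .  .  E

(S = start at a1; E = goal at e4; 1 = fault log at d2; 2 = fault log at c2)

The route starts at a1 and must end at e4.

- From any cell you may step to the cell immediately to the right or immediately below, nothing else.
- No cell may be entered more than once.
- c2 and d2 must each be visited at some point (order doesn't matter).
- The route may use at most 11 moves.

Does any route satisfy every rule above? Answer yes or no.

yes

One route that works: a1 → a2 → b2 → c2 → d2 → d3 → d4 → e4.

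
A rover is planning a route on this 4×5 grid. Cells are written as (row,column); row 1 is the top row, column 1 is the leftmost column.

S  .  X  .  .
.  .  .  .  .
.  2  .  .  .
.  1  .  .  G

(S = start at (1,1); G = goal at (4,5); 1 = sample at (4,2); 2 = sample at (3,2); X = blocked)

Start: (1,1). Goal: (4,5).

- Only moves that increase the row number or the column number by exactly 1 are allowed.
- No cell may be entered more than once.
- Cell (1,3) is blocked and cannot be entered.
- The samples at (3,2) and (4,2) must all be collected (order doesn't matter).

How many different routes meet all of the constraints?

3

A right/down-only route from (1,1) to (4,5) makes exactly 3 down-moves and 4 right-moves in some order.
With no other constraints that would be C(7,3) = 35 routes.
A monotone route can only reach the required cells in the order (3,2), (4,2), so split there and multiply the segment counts (each segment already excludes blocked cells): (1,1)→(3,2): 3; (3,2)→(4,2): 1; (4,2)→(4,5): 1; product = 3.
That gives 3 routes.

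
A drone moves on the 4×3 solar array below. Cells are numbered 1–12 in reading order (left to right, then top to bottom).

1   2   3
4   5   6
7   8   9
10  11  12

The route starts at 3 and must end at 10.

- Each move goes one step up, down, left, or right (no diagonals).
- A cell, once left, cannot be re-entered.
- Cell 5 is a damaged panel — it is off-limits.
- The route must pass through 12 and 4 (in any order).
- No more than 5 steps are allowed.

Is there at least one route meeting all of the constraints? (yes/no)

no

Even ignoring the no-revisit rule, getting from 3 to 10, taking the cheapest ordering 3 → 12 → 4 → 10 needs at least 3 + 4 + 2 = 9 moves (Manhattan distance per leg), which exceeds the 5-move limit.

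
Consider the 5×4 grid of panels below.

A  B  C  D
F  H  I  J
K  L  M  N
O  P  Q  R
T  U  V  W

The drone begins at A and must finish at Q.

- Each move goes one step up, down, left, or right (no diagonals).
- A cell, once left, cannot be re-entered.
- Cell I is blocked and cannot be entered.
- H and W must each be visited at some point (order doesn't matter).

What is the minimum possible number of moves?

9

Any route passes through H and W in some order between A and Q. Summing Manhattan distances along each leg and taking the cheapest ordering (A → H → W → Q) gives a lower bound of 2 + 5 + 2 = 9 moves.
A route of 9 moves achieves this: A → F → H → L → P → U → V → W → R → Q.
Since 9 matches the lower bound, it is optimal.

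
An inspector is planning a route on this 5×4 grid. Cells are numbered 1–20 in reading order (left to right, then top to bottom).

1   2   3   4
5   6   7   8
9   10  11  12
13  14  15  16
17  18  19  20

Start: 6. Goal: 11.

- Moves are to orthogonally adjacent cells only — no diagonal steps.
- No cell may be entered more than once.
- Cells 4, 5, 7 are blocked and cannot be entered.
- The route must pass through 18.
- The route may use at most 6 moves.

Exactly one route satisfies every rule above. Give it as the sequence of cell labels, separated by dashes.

The budget equals the shortest possible length, so every move has to be on a shortest route through the required cells.
Route from 6: down 3 to 18, right 1 to 19, up 2 to 11 — 6 moves in all.
Check: all required cells visited; 6 ≤ 6 moves.

6 - 10 - 14 - 18 - 19 - 15 - 11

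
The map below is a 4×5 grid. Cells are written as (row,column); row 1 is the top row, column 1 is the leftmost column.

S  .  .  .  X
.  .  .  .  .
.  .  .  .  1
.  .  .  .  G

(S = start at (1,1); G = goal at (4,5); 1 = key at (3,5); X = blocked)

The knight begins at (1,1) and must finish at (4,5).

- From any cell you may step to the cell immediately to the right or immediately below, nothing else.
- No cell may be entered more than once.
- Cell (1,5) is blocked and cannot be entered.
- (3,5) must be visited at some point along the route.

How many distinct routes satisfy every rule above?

A right/down-only route from (1,1) to (4,5) makes exactly 3 down-moves and 4 right-moves in some order.
With no other constraints that would be C(7,3) = 35 routes.
Split at (3,5) and multiply the segment counts (each segment already excludes blocked cells): (1,1)→(3,5): 14; (3,5)→(4,5): 1; product = 14.
That gives 14 routes.

14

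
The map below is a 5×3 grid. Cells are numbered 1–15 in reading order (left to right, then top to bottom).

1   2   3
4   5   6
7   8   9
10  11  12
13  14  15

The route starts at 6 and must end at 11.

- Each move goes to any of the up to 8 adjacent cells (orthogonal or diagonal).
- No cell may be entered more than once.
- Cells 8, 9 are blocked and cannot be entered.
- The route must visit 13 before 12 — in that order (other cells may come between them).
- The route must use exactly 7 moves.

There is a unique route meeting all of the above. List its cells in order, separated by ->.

The waypoints must appear in the order 13, 12, with no cell reused.
Route from 6: left to 5, down-left to 7, 2× down (reaching 13), right to 14, up-right to 12, left to 11 — 7 moves in all.
Check: order respected (13 at step 4, 12 at step 6); 7 moves as required.

6 -> 5 -> 7 -> 10 -> 13 -> 14 -> 12 -> 11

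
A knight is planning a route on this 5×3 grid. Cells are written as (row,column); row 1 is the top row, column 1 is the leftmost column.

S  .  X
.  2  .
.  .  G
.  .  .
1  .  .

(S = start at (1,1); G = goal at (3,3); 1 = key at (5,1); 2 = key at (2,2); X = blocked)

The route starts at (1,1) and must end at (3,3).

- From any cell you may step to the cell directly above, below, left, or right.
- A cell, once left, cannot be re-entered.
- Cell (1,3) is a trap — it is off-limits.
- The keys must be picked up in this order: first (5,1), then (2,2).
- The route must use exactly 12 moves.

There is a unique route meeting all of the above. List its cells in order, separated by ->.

(1,1) -> (2,1) -> (3,1) -> (4,1) -> (5,1) -> (5,2) -> (5,3) -> (4,3) -> (4,2) -> (3,2) -> (2,2) -> (2,3) -> (3,3)

The waypoints must appear in the order (5,1), (2,2), with no cell reused.
Route from (1,1): down 4 to (5,1), right 2 to (5,3), up 1 to (4,3), left 1 to (4,2), up 2 to (2,2), right 1 to (2,3), down 1 to (3,3) — 12 moves in all.
Check: order respected (1 at step 4, 2 at step 10); 12 moves as required.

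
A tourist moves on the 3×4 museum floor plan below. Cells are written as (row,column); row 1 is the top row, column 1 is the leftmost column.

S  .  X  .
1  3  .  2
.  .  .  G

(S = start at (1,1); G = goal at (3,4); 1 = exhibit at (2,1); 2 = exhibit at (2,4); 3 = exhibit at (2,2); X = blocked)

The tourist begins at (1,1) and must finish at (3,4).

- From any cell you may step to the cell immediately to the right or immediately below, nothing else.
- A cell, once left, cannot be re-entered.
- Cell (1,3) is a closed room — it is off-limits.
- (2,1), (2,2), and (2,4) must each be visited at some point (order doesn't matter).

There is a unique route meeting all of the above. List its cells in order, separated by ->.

Moves only go right or down, so the column and row indices never decrease.
Route from (1,1): down to (2,1), 3× right (reaching (2,4)), down to (3,4) — 5 moves in all.
Check: all required cells visited.

(1,1) -> (2,1) -> (2,2) -> (2,3) -> (2,4) -> (3,4)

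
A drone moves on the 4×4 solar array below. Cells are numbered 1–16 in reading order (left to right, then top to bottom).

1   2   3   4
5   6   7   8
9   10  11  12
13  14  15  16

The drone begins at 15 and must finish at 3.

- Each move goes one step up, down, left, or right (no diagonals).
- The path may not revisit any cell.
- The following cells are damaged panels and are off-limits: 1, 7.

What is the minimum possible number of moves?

5

The Manhattan distance from 15 to 3 is |4−1| + |3−3| = 3, so at least 3 moves are needed.
That bound ignores the blocked cells. Measuring each leg by the fewest moves that actually steer around them (15→3: 5) raises the lower bound to 5.
A route of 5 moves exists: 15 → 11 → 10 → 6 → 2 → 3.
Since 5 matches that lower bound, it is optimal.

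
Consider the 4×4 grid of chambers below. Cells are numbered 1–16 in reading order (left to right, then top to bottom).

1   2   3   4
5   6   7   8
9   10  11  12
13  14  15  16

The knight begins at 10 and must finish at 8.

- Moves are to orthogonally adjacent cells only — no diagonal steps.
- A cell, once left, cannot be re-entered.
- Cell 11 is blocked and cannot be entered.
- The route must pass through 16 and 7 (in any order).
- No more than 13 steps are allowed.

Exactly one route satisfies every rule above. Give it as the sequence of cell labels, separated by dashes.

10 - 6 - 7 - 3 - 2 - 1 - 5 - 9 - 13 - 14 - 15 - 16 - 12 - 8

The 13-move cap with required stops at 16, 7 leaves no slack for detours.
Route from 10: up to 6, right to 7, up to 3, 2× left (reaching 1), 3× down (reaching 13), 3× right (reaching 16), 2× up (reaching 8) — 13 moves in all.
Check: all required cells visited; 13 ≤ 13 moves.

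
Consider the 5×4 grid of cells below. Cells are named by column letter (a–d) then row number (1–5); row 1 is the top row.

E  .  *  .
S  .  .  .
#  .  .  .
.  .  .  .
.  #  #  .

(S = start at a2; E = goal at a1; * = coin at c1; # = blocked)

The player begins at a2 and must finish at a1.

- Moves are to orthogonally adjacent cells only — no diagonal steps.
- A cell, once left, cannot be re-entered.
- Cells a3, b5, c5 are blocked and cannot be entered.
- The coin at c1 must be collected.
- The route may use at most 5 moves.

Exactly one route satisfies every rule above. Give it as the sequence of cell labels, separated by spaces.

a2 b2 c2 c1 b1 a1

The budget equals the shortest possible length, so every move has to be on a shortest route through the required cells.
Route from a2: 2× right (reaching c2), up to c1, 2× left (reaching a1) — 5 moves in all.
Check: all required cells visited; 5 ≤ 5 moves.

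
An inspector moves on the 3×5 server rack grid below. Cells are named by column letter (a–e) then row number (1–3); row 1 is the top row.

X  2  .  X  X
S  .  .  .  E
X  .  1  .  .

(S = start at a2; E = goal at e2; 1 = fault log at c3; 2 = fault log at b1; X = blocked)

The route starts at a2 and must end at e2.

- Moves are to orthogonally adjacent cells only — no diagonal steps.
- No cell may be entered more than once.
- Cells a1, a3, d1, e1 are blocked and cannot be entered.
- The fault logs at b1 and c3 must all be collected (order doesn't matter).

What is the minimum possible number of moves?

Any route passes through b1 and c3 in some order between a2 and e2. Summing Manhattan distances along each leg and taking the cheapest ordering (a2 → b1 → c3 → e2) gives a lower bound of 2 + 3 + 3 = 8 moves.
A route of 8 moves achieves this: a2 → b2 → b1 → c1 → c2 → c3 → d3 → d2 → e2.
Since 8 matches the lower bound, it is optimal.

8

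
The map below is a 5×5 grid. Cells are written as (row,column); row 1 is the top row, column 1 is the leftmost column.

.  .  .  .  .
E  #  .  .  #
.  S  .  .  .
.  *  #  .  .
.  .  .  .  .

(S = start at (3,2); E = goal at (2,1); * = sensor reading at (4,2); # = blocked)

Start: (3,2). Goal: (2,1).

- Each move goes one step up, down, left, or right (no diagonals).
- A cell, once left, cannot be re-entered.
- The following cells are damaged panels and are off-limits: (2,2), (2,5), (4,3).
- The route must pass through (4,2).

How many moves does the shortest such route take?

4

Any route passes through (4,2) somewhere between (3,2) and (2,1). Summing Manhattan distances along the two legs ((3,2) → (4,2) → (2,1)) gives a lower bound of 1 + 3 = 4 moves.
A route of 4 moves achieves this: (3,2) → (4,2) → (4,1) → (3,1) → (2,1).
Since 4 matches the lower bound, it is optimal.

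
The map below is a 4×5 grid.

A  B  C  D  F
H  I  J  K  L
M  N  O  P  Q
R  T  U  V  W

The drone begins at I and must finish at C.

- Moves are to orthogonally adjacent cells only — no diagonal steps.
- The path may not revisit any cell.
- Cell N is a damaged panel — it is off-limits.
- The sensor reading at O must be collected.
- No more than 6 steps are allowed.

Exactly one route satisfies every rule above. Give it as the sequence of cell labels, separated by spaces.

The budget equals the shortest possible length, so every move has to be on a shortest route through the required cells.
Route from I: right 1 to J, down 1 to O, right 1 to P, up 2 to D, left 1 to C — 6 moves in all.
Check: all required cells visited; 6 ≤ 6 moves.

I J O P K D C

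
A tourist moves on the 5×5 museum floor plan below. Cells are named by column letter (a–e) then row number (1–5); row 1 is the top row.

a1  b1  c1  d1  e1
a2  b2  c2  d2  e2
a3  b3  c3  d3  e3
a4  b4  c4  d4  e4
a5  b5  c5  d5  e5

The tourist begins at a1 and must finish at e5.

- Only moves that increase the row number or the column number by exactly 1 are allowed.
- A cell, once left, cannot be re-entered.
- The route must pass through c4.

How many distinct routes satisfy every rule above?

30

A right/down-only route from a1 to e5 makes exactly 4 down-moves and 4 right-moves in some order.
With no other constraints that would be C(8,4) = 70 routes.
Split at c4 and multiply the segment counts: a1→c4: 10; c4→e5: 3; product = 30.
That gives 30 routes.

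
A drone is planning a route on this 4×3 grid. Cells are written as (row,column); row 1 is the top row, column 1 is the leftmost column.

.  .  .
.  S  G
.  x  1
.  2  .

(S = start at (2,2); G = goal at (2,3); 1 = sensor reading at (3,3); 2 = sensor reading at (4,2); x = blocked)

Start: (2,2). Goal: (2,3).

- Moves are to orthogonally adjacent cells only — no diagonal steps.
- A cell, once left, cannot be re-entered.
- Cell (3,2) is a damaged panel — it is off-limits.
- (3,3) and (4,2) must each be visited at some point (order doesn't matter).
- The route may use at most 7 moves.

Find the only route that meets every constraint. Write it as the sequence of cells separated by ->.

(2,2) -> (2,1) -> (3,1) -> (4,1) -> (4,2) -> (4,3) -> (3,3) -> (2,3)

The 7-move cap with required stops at (3,3), (4,2) leaves no slack for detours.
Route from (2,2): left to (2,1), 2× down (reaching (4,1)), 2× right (reaching (4,3)), 2× up (reaching (2,3)) — 7 moves in all.
Check: all required cells visited; 7 ≤ 7 moves.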